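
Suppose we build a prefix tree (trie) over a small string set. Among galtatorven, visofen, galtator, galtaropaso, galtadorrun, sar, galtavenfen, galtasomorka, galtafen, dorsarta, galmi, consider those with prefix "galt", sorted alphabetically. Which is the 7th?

Filter for "galt…" and sort: "galtadorrun", "galtafen", "galtaropaso", "galtasomorka", "galtator", "galtatorven", "galtavenfen"
The 7th is galtavenfen.

galtavenfen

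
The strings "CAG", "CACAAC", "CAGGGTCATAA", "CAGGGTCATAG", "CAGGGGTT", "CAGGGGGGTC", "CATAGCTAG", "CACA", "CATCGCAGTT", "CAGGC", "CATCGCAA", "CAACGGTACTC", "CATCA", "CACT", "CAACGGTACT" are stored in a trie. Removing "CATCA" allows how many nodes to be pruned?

1

After clearing the end-marker at "CATCA", prune upward until reaching a node still needed by another word.
The suffix "A" (1 node) is used only by "CATCA"; the node for "CATC" still has the child "G", so pruning stops there.
Nodes removed: 1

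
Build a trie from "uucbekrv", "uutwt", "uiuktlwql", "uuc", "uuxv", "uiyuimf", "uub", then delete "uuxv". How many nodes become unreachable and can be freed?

After clearing the end-marker at "uuxv", prune upward until reaching a node still needed by another word.
The suffix "xv" (2 nodes) is used only by "uuxv"; the node for "uu" still has the child "c", so pruning stops there.
Nodes removed: 2

2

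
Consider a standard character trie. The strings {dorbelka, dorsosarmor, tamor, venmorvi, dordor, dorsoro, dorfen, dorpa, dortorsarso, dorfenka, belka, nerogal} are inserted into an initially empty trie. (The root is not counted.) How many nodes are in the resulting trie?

61

Count nodes per top-level branch (shared prefixes stored once):
  'b'-branch (belka): 5 nodes
  'd'-branch (dorbelka, dordor, dorfen, dorfenka, dorpa, dorsoro, dorsosarmor, dortorsarso): 36 nodes
  'n'-branch (nerogal): 7 nodes
  't'-branch (tamor): 5 nodes
  'v'-branch (venmorvi): 8 nodes
Sum: 61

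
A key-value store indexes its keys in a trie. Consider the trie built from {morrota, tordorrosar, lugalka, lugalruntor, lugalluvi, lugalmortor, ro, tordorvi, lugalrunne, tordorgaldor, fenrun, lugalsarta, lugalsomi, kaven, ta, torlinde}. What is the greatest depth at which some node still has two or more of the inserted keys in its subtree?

Look for the deepest trie node that still has at least two words in its subtree.
e.g. "lugalrunne" and "lugalruntor" share the prefix "lugalrun" of length 8; no pair shares a longer one.
Longest shared-prefix length: 8

8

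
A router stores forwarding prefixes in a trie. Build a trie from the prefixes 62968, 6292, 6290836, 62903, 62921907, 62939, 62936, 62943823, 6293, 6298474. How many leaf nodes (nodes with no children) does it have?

8

A leaf is a node with no children — equivalently, the end of a word that is not a proper prefix of any other stored word.
Those words: "62903", "6290836", "62921907", "62936", "62939", "62943823", "62968", "6298474"
Leaf count: 8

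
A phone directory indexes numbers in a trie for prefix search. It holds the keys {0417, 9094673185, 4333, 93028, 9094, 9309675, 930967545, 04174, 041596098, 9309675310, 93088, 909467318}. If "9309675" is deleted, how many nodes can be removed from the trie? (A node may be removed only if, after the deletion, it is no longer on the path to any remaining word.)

0

A node on "9309675"'s path can go only if nothing else ends at it or branches off below it.
Every node on "9309675" is still needed (e.g. by "930967545"), so nothing is freed.
Nodes removed: 0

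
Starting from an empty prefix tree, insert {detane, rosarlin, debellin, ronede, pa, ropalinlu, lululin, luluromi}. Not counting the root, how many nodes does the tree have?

44

For each word, the new-node count is its length minus the longest prefix already in the trie:
  "detane" → 6 new (d, e, t, a, n, e)
  "rosarlin" → 8 new (r, o, s, a, r, l, i, n)
  "debellin" → prefix "de" already present; 6 new (b, e, l, l, i, n)
  "ronede" → prefix "ro" already present; 4 new (n, e, d, e)
  "pa" → 2 new (p, a)
  "ropalinlu" → prefix "ro" already present; 7 new (p, a, l, i, n, l, u)
  "lululin" → 7 new (l, u, l, u, l, i, n)
  "luluromi" → prefix "lulu" already present; 4 new (r, o, m, i)
Total nodes = 6 + 8 + 6 + 4 + 2 + 7 + 7 + 4 = 44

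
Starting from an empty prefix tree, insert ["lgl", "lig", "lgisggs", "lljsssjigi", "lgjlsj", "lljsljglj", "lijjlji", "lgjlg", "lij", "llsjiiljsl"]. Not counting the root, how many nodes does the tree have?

42

Insert word by word; a character creates a node only if that edge doesn't already exist:
  "lgl" → 3 new (l, g, l)
  "lig" → prefix "l" already present; 2 new (i, g)
  "lgisggs" → prefix "lg" already present; 5 new (i, s, g, g, s)
  "lljsssjigi" → prefix "l" already present; 9 new (l, j, s, s, s, j, i, g, i)
  "lgjlsj" → prefix "lg" already present; 4 new (j, l, s, j)
  "lljsljglj" → prefix "lljs" already present; 5 new (l, j, g, l, j)
  "lijjlji" → prefix "li" already present; 5 new (j, j, l, j, i)
  "lgjlg" → prefix "lgjl" already present; 1 new (g)
  "lij" → prefix "lij" already present; 0 new (none)
  "llsjiiljsl" → prefix "ll" already present; 8 new (s, j, i, i, l, j, s, l)
Total nodes = 3 + 2 + 5 + 9 + 4 + 5 + 5 + 1 + 0 + 8 = 42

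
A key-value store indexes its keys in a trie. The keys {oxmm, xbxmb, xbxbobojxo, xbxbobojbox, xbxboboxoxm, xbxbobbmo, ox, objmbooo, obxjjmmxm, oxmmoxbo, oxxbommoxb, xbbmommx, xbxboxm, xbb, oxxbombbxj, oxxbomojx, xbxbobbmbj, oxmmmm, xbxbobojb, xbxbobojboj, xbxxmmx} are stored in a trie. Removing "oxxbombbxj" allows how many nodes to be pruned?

4

Walk "oxxbombbxj" from the leaf back toward the root, removing each node that no remaining word uses.
The suffix "bbxj" (4 nodes) is used only by "oxxbombbxj"; the node for "oxxbom" still has the child "m", so pruning stops there.
Nodes removed: 4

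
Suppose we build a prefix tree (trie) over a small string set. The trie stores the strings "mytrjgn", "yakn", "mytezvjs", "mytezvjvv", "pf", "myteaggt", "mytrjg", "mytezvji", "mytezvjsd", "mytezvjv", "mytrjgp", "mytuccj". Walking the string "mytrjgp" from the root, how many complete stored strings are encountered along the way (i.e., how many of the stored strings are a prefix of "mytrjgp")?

2

Traverse "mytrjgp" character by character; count nodes along the way that are marked as word ends.
Prefixes of the query that are stored words: "mytrjg", "mytrjgp"
Count: 2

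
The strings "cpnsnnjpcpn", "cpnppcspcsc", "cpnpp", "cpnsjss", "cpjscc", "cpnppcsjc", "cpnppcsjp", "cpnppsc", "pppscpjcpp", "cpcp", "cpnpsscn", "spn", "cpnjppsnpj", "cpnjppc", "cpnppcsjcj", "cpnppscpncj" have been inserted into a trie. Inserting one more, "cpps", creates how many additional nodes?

The longest prefix of "cpps" already in the trie is "cp" (length 2).
Each of the 2 remaining characters creates one node.

2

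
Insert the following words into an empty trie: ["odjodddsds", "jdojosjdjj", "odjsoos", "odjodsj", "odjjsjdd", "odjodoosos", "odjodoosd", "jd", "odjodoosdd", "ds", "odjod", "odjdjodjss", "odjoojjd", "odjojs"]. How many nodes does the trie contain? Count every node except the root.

53

Count nodes per top-level branch (shared prefixes stored once):
  'd'-branch (ds): 2 nodes
  'j'-branch (jd, jdojosjdjj): 10 nodes
  'o'-branch (odjdjodjss, odjjsjdd, odjod, odjodddsds, odjodoosd, odjodoosdd, odjodoosos, odjodsj, odjojs, odjoojjd, odjsoos): 41 nodes
Sum: 53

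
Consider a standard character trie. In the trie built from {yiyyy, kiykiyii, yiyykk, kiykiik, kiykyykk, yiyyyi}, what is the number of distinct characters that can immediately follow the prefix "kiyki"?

Follow the path "kiyki" to its node, then look at its outgoing edges.
Characters that immediately follow "kiyki" among the stored strings: {i, y}.
That node has 2 child edges.

2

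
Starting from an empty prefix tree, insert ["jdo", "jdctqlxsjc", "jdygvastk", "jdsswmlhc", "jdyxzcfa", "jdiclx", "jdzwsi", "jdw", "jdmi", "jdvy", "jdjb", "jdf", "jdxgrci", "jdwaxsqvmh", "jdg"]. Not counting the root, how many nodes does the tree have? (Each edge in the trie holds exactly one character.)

Count nodes per top-level branch (shared prefixes stored once):
  'j'-branch (jdctqlxsjc, jdf, jdg, jdiclx, jdjb, jdmi, jdo, jdsswmlhc, jdvy, jdw, jdwaxsqvmh, jdxgrci, jdygvastk, jdyxzcfa, jdzwsi): 59 nodes
Sum: 59

59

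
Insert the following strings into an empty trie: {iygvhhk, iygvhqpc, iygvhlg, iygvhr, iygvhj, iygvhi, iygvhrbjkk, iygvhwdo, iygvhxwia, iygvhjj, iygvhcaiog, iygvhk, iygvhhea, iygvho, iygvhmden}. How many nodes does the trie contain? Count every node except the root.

Trie structure (* marks end of a word):
(root)
└─ i
   └─ y
      └─ g
         └─ v
            └─ h
               ├─ c
               │  └─ a
               │     └─ i
               │        └─ o
               │           └─ g *
               ├─ h
               │  ├─ e
               │  │  └─ a *
               │  └─ k *
               ├─ i *
               ├─ j *
               │  └─ j *
               ├─ k *
               ├─ l
               │  └─ g *
               ├─ m
               │  └─ d
               │     └─ e
               │        └─ n *
               ├─ o *
               ├─ q
               │  └─ p
               │     └─ c *
               ├─ r *
               │  └─ b
               │     └─ j
               │        └─ k
               │           └─ k *
               ├─ w
               │  └─ d
               │     └─ o *
               └─ x
                  └─ w
                     └─ i
                        └─ a *
Counting every labelled node above: 40.

40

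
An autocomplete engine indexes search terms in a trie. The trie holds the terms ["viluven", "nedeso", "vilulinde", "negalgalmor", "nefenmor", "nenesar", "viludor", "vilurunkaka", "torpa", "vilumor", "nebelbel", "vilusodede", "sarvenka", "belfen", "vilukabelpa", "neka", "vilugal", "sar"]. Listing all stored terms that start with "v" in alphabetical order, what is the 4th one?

vilulinde

Words with prefix "v", in lexicographic order: "viludor", "vilugal", "vilukabelpa", "vilulinde", "vilumor", "vilurunkaka", "vilusodede", "viluven"
Position 4: vilulinde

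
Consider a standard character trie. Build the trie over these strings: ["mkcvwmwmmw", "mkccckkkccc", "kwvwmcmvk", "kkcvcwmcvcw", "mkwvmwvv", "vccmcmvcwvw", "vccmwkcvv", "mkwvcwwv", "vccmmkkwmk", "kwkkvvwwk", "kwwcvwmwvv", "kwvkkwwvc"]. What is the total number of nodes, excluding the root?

For each word, the new-node count is its length minus the longest prefix already in the trie:
  "mkcvwmwmmw" → 10 new (m, k, c, v, w, m, w, m, m, w)
  "mkccckkkccc" → prefix "mkc" already present; 8 new (c, c, k, k, k, c, c, c)
  "kwvwmcmvk" → 9 new (k, w, v, w, m, c, m, v, k)
  "kkcvcwmcvcw" → prefix "k" already present; 10 new (k, c, v, c, w, m, c, v, c, w)
  "mkwvmwvv" → prefix "mk" already present; 6 new (w, v, m, w, v, v)
  "vccmcmvcwvw" → 11 new (v, c, c, m, c, m, v, c, w, v, w)
  "vccmwkcvv" → prefix "vccm" already present; 5 new (w, k, c, v, v)
  "mkwvcwwv" → prefix "mkwv" already present; 4 new (c, w, w, v)
  "vccmmkkwmk" → prefix "vccm" already present; 6 new (m, k, k, w, m, k)
  "kwkkvvwwk" → prefix "kw" already present; 7 new (k, k, v, v, w, w, k)
  "kwwcvwmwvv" → prefix "kw" already present; 8 new (w, c, v, w, m, w, v, v)
  "kwvkkwwvc" → prefix "kwv" already present; 6 new (k, k, w, w, v, c)
Total nodes = 10 + 8 + 9 + 10 + 6 + 11 + 5 + 4 + 6 + 7 + 8 + 6 = 90

90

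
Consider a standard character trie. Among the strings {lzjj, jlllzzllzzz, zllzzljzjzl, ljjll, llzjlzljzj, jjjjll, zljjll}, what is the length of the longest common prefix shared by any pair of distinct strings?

2

The deepest shared node is where two words last agree before diverging.
"zljjll" and "zllzzljzjzl" agree on "zl" (2 characters) before diverging; nothing deeper is shared.
Longest shared-prefix length: 2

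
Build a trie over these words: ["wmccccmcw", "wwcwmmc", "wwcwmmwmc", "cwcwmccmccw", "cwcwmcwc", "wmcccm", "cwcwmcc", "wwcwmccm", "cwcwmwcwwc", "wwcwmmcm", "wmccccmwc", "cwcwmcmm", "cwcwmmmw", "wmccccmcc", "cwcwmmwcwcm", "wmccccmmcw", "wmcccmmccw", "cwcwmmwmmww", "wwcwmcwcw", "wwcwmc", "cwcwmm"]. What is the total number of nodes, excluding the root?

68

For each word, the new-node count is its length minus the longest prefix already in the trie:
  "wmccccmcw" → 9 new (w, m, c, c, c, c, m, c, w)
  "wwcwmmc" → prefix "w" already present; 6 new (w, c, w, m, m, c)
  "wwcwmmwmc" → prefix "wwcwmm" already present; 3 new (w, m, c)
  "cwcwmccmccw" → 11 new (c, w, c, w, m, c, c, m, c, c, w)
  "cwcwmcwc" → prefix "cwcwmc" already present; 2 new (w, c)
  "wmcccm" → prefix "wmccc" already present; 1 new (m)
  "cwcwmcc" → prefix "cwcwmcc" already present; 0 new (none)
  "wwcwmccm" → prefix "wwcwm" already present; 3 new (c, c, m)
  "cwcwmwcwwc" → prefix "cwcwm" already present; 5 new (w, c, w, w, c)
  "wwcwmmcm" → prefix "wwcwmmc" already present; 1 new (m)
  "wmccccmwc" → prefix "wmccccm" already present; 2 new (w, c)
  "cwcwmcmm" → prefix "cwcwmc" already present; 2 new (m, m)
  "cwcwmmmw" → prefix "cwcwm" already present; 3 new (m, m, w)
  "wmccccmcc" → prefix "wmccccmc" already present; 1 new (c)
  "cwcwmmwcwcm" → prefix "cwcwmm" already present; 5 new (w, c, w, c, m)
  "wmccccmmcw" → prefix "wmccccm" already present; 3 new (m, c, w)
  "wmcccmmccw" → prefix "wmcccm" already present; 4 new (m, c, c, w)
  "cwcwmmwmmww" → prefix "cwcwmmw" already present; 4 new (m, m, w, w)
  "wwcwmcwcw" → prefix "wwcwmc" already present; 3 new (w, c, w)
  "wwcwmc" → prefix "wwcwmc" already present; 0 new (none)
  "cwcwmm" → prefix "cwcwmm" already present; 0 new (none)
Total nodes = 9 + 6 + 3 + 11 + 2 + 1 + 0 + 3 + 5 + 1 + 2 + 2 + 3 + 1 + 5 + 3 + 4 + 4 + 3 + 0 + 0 = 68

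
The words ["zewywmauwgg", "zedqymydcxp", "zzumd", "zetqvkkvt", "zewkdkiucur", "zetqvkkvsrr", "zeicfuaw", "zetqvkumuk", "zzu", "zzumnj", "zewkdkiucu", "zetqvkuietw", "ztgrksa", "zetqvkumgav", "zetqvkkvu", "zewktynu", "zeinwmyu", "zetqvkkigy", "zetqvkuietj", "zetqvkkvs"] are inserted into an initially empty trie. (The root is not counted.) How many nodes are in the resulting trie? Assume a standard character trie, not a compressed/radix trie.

81

Insert word by word; a character creates a node only if that edge doesn't already exist:
  "zewywmauwgg" → 11 new (z, e, w, y, w, m, a, u, w, g, g)
  "zedqymydcxp" → prefix "ze" already present; 9 new (d, q, y, m, y, d, c, x, p)
  "zzumd" → prefix "z" already present; 4 new (z, u, m, d)
  "zetqvkkvt" → prefix "ze" already present; 7 new (t, q, v, k, k, v, t)
  "zewkdkiucur" → prefix "zew" already present; 8 new (k, d, k, i, u, c, u, r)
  "zetqvkkvsrr" → prefix "zetqvkkv" already present; 3 new (s, r, r)
  "zeicfuaw" → prefix "ze" already present; 6 new (i, c, f, u, a, w)
  "zetqvkumuk" → prefix "zetqvk" already present; 4 new (u, m, u, k)
  "zzu" → prefix "zzu" already present; 0 new (none)
  "zzumnj" → prefix "zzum" already present; 2 new (n, j)
  "zewkdkiucu" → prefix "zewkdkiucu" already present; 0 new (none)
  "zetqvkuietw" → prefix "zetqvku" already present; 4 new (i, e, t, w)
  "ztgrksa" → prefix "z" already present; 6 new (t, g, r, k, s, a)
  "zetqvkumgav" → prefix "zetqvkum" already present; 3 new (g, a, v)
  "zetqvkkvu" → prefix "zetqvkkv" already present; 1 new (u)
  "zewktynu" → prefix "zewk" already present; 4 new (t, y, n, u)
  "zeinwmyu" → prefix "zei" already present; 5 new (n, w, m, y, u)
  "zetqvkkigy" → prefix "zetqvkk" already present; 3 new (i, g, y)
  "zetqvkuietj" → prefix "zetqvkuiet" already present; 1 new (j)
  "zetqvkkvs" → prefix "zetqvkkvs" already present; 0 new (none)
Total nodes = 11 + 9 + 4 + 7 + 8 + 3 + 6 + 4 + 0 + 2 + 0 + 4 + 6 + 3 + 1 + 4 + 5 + 3 + 1 + 0 = 81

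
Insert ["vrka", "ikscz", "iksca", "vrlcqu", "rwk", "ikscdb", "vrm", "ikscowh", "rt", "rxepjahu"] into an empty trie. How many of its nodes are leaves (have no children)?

Leaves are exactly the stored words that no other stored word extends.
Those words: "iksca", "ikscdb", "ikscowh", "ikscz", "rt", "rwk", "rxepjahu", "vrka", "vrlcqu", "vrm"
Leaf count: 10

10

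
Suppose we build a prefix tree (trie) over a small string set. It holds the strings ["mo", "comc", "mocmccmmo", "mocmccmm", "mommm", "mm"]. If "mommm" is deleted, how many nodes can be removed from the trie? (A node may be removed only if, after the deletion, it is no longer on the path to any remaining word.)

3

After clearing the end-marker at "mommm", prune upward until reaching a node still needed by another word.
The suffix "mmm" (3 nodes) is used only by "mommm"; the node for "mo" still has the child "c", so pruning stops there.
Nodes removed: 3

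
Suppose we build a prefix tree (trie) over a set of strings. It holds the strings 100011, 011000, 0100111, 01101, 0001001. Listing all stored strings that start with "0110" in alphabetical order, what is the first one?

011000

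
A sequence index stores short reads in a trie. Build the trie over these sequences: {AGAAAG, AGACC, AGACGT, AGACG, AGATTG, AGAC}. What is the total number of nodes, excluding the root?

For each word, the new-node count is its length minus the longest prefix already in the trie:
  "AGAAAG" → 6 new (A, G, A, A, A, G)
  "AGACC" → prefix "AGA" already present; 2 new (C, C)
  "AGACGT" → prefix "AGAC" already present; 2 new (G, T)
  "AGACG" → prefix "AGACG" already present; 0 new (none)
  "AGATTG" → prefix "AGA" already present; 3 new (T, T, G)
  "AGAC" → prefix "AGAC" already present; 0 new (none)
Total nodes = 6 + 2 + 2 + 0 + 3 + 0 = 13

13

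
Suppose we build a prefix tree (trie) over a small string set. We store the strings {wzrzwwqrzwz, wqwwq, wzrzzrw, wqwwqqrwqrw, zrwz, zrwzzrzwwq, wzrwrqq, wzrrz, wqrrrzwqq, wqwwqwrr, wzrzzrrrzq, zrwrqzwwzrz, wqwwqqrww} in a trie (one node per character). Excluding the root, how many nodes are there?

63

For each word, the new-node count is its length minus the longest prefix already in the trie:
  "wzrzwwqrzwz" → 11 new (w, z, r, z, w, w, q, r, z, w, z)
  "wqwwq" → prefix "w" already present; 4 new (q, w, w, q)
  "wzrzzrw" → prefix "wzrz" already present; 3 new (z, r, w)
  "wqwwqqrwqrw" → prefix "wqwwq" already present; 6 new (q, r, w, q, r, w)
  "zrwz" → 4 new (z, r, w, z)
  "zrwzzrzwwq" → prefix "zrwz" already present; 6 new (z, r, z, w, w, q)
  "wzrwrqq" → prefix "wzr" already present; 4 new (w, r, q, q)
  "wzrrz" → prefix "wzr" already present; 2 new (r, z)
  "wqrrrzwqq" → prefix "wq" already present; 7 new (r, r, r, z, w, q, q)
  "wqwwqwrr" → prefix "wqwwq" already present; 3 new (w, r, r)
  "wzrzzrrrzq" → prefix "wzrzzr" already present; 4 new (r, r, z, q)
  "zrwrqzwwzrz" → prefix "zrw" already present; 8 new (r, q, z, w, w, z, r, z)
  "wqwwqqrww" → prefix "wqwwqqrw" already present; 1 new (w)
Total nodes = 11 + 4 + 3 + 6 + 4 + 6 + 4 + 2 + 7 + 3 + 4 + 8 + 1 = 63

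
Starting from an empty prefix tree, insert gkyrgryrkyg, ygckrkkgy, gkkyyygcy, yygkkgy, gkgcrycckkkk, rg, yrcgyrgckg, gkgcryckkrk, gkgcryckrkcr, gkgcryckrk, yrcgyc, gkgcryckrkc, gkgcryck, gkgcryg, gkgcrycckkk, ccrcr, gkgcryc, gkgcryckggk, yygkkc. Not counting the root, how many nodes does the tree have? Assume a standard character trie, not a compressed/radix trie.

Trace insertions, counting only characters that open a new branch:
  "gkyrgryrkyg" → 11 new (g, k, y, r, g, r, y, r, k, y, g)
  "ygckrkkgy" → 9 new (y, g, c, k, r, k, k, g, y)
  "gkkyyygcy" → prefix "gk" already present; 7 new (k, y, y, y, g, c, y)
  "yygkkgy" → prefix "y" already present; 6 new (y, g, k, k, g, y)
  "gkgcrycckkkk" → prefix "gk" already present; 10 new (g, c, r, y, c, c, k, k, k, k)
  "rg" → 2 new (r, g)
  "yrcgyrgckg" → prefix "y" already present; 9 new (r, c, g, y, r, g, c, k, g)
  "gkgcryckkrk" → prefix "gkgcryc" already present; 4 new (k, k, r, k)
  "gkgcryckrkcr" → prefix "gkgcryck" already present; 4 new (r, k, c, r)
  "gkgcryckrk" → prefix "gkgcryckrk" already present; 0 new (none)
  "yrcgyc" → prefix "yrcgy" already present; 1 new (c)
  "gkgcryckrkc" → prefix "gkgcryckrkc" already present; 0 new (none)
  "gkgcryck" → prefix "gkgcryck" already present; 0 new (none)
  "gkgcryg" → prefix "gkgcry" already present; 1 new (g)
  "gkgcrycckkk" → prefix "gkgcrycckkk" already present; 0 new (none)
  "ccrcr" → 5 new (c, c, r, c, r)
  "gkgcryc" → prefix "gkgcryc" already present; 0 new (none)
  "gkgcryckggk" → prefix "gkgcryck" already present; 3 new (g, g, k)
  "yygkkc" → prefix "yygkk" already present; 1 new (c)
Total nodes = 11 + 9 + 7 + 6 + 10 + 2 + 9 + 4 + 4 + 0 + 1 + 0 + 0 + 1 + 0 + 5 + 0 + 3 + 1 = 73

73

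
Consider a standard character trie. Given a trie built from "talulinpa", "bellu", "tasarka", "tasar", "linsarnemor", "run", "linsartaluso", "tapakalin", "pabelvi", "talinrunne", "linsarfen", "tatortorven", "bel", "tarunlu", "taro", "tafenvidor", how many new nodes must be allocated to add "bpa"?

"b" is already a path in the trie; the remaining "pa" must be added.
Each of the 2 remaining characters creates one node.

2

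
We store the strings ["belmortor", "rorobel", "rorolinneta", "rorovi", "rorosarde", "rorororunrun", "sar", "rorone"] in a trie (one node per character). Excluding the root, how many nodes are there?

43

For each word, the new-node count is its length minus the longest prefix already in the trie:
  "belmortor" → 9 new (b, e, l, m, o, r, t, o, r)
  "rorobel" → 7 new (r, o, r, o, b, e, l)
  "rorolinneta" → prefix "roro" already present; 7 new (l, i, n, n, e, t, a)
  "rorovi" → prefix "roro" already present; 2 new (v, i)
  "rorosarde" → prefix "roro" already present; 5 new (s, a, r, d, e)
  "rorororunrun" → prefix "roro" already present; 8 new (r, o, r, u, n, r, u, n)
  "sar" → 3 new (s, a, r)
  "rorone" → prefix "roro" already present; 2 new (n, e)
Total nodes = 9 + 7 + 7 + 2 + 5 + 8 + 3 + 2 = 43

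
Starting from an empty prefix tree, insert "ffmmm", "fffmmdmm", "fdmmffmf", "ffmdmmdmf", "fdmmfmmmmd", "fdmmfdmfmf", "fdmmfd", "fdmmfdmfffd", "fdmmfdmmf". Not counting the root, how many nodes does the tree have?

39

Insert word by word; a character creates a node only if that edge doesn't already exist:
  "ffmmm" → 5 new (f, f, m, m, m)
  "fffmmdmm" → prefix "ff" already present; 6 new (f, m, m, d, m, m)
  "fdmmffmf" → prefix "f" already present; 7 new (d, m, m, f, f, m, f)
  "ffmdmmdmf" → prefix "ffm" already present; 6 new (d, m, m, d, m, f)
  "fdmmfmmmmd" → prefix "fdmmf" already present; 5 new (m, m, m, m, d)
  "fdmmfdmfmf" → prefix "fdmmf" already present; 5 new (d, m, f, m, f)
  "fdmmfd" → prefix "fdmmfd" already present; 0 new (none)
  "fdmmfdmfffd" → prefix "fdmmfdmf" already present; 3 new (f, f, d)
  "fdmmfdmmf" → prefix "fdmmfdm" already present; 2 new (m, f)
Total nodes = 5 + 6 + 7 + 6 + 5 + 5 + 0 + 3 + 2 = 39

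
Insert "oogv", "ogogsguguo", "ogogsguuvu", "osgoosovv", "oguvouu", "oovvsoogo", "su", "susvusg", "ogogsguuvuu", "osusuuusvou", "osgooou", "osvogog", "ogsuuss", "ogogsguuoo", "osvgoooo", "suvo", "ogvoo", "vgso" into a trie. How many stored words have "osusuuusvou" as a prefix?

1

Traverse to the node for "osusuuusvou", then collect every word in that subtree.
Matches: "osusuuusvou"
Count: 1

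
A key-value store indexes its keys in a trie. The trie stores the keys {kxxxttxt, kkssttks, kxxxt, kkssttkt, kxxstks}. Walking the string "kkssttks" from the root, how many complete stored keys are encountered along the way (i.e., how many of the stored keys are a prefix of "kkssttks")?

1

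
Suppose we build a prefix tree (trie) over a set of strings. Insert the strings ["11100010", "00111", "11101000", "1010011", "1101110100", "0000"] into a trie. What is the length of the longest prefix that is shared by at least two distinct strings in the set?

The deepest shared node is where two words last agree before diverging.
e.g. "11100010" and "11101000" share the prefix "1110" of length 4; no pair shares a longer one.
Longest shared-prefix length: 4

4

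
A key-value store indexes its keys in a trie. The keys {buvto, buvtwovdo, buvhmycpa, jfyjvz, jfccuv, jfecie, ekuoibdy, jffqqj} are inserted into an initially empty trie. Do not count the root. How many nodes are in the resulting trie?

Count nodes per top-level branch (shared prefixes stored once):
  'b'-branch (buvhmycpa, buvto, buvtwovdo): 16 nodes
  'e'-branch (ekuoibdy): 8 nodes
  'j'-branch (jfccuv, jfecie, jffqqj, jfyjvz): 18 nodes
Sum: 42

42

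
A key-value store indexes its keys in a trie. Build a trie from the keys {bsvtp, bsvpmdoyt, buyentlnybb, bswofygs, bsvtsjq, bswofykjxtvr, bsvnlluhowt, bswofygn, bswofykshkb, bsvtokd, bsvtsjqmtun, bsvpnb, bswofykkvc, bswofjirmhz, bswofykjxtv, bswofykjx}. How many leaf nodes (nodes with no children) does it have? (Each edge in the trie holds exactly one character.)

A leaf is a node with no children — equivalently, the end of a word that is not a proper prefix of any other stored word.
Those words: "bsvnlluhowt", "bsvpmdoyt", "bsvpnb", "bsvtokd", "bsvtp", "bsvtsjqmtun", "bswofjirmhz", "bswofygn", "bswofygs", "bswofykjxtvr", "bswofykkvc", "bswofykshkb", "buyentlnybb"
Leaf count: 13

13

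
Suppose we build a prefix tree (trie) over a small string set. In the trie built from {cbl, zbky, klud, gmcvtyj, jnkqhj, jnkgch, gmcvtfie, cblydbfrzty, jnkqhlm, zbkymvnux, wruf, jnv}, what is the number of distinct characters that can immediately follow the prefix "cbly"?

1

The children of the "cbly" node are the distinct next characters among strings starting with "cbly".
Characters that immediately follow "cbly" among the stored strings: {d}.
That node has 1 child edge.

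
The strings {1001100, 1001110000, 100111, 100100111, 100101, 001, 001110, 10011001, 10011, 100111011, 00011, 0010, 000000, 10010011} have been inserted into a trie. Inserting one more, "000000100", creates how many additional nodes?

3

"000000" is already a path in the trie; the remaining "100" must be added.
Each of the 3 remaining characters creates one node.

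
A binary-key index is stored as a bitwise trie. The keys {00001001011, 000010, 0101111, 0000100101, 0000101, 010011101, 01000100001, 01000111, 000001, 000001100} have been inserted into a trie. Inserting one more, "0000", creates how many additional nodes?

0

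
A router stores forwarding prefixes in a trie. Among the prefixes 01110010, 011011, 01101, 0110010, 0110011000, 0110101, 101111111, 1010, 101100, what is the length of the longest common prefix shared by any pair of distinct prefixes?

6

Equivalently: take the maximum, over all pairs, of their longest common prefix length.
"0110010" and "0110011000" agree on "011001" (6 characters) before diverging; nothing deeper is shared.
Longest shared-prefix length: 6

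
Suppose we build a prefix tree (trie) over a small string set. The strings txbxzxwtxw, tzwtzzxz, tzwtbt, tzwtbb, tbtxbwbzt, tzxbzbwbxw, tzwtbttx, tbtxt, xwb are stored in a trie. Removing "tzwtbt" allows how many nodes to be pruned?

Walk "tzwtbt" from the leaf back toward the root, removing each node that no remaining word uses.
Every node on "tzwtbt" is still needed (e.g. by "tzwtbttx"), so nothing is freed.
Nodes removed: 0

0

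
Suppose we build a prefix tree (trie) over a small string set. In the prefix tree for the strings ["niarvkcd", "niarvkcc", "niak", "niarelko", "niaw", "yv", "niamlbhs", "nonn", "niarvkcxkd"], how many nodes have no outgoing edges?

9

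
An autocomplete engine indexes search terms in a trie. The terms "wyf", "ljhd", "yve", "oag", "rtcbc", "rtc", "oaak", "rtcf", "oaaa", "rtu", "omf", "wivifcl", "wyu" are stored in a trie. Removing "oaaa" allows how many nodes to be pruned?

A node on "oaaa"'s path can go only if nothing else ends at it or branches off below it.
The suffix "a" (1 node) is used only by "oaaa"; the node for "oaa" still has the child "k", so pruning stops there.
Nodes removed: 1

1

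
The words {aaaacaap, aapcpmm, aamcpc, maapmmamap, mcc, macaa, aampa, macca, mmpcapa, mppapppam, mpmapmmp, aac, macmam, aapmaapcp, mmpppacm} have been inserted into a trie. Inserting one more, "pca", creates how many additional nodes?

Nothing in the trie begins with "p"; the whole of "pca" is new.
3 − 0 = 3 new nodes.

3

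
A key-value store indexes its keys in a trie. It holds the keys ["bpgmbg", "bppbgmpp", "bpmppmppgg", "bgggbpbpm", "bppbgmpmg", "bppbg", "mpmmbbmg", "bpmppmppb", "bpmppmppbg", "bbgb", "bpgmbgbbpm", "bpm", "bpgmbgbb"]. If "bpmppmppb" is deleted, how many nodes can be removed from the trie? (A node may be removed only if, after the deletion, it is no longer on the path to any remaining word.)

Walk "bpmppmppb" from the leaf back toward the root, removing each node that no remaining word uses.
Every node on "bpmppmppb" is still needed (e.g. by "bpmppmppbg"), so nothing is freed.
Nodes removed: 0

0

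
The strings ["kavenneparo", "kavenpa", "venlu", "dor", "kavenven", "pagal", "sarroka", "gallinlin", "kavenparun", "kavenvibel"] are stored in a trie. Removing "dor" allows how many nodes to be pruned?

3

After clearing the end-marker at "dor", prune upward until reaching a node still needed by another word.
No other word shares any prefix with "dor", so all 3 of its nodes go.
Nodes removed: 3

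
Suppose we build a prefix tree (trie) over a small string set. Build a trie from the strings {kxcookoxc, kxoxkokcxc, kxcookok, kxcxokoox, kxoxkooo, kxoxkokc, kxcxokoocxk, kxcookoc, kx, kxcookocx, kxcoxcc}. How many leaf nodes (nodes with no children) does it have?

A leaf is a node with no children — equivalently, the end of a word that is not a proper prefix of any other stored word.
Those words: "kxcookocx", "kxcookok", "kxcookoxc", "kxcoxcc", "kxcxokoocxk", "kxcxokoox", "kxoxkokcxc", "kxoxkooo"
Leaf count: 8

8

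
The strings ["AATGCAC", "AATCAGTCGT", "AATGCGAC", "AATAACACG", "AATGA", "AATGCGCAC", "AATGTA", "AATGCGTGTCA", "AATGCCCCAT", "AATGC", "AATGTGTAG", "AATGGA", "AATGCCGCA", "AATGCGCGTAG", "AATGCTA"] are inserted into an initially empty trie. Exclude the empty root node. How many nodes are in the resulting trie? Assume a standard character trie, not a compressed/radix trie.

Trace insertions, counting only characters that open a new branch:
  "AATGCAC" → 7 new (A, A, T, G, C, A, C)
  "AATCAGTCGT" → prefix "AAT" already present; 7 new (C, A, G, T, C, G, T)
  "AATGCGAC" → prefix "AATGC" already present; 3 new (G, A, C)
  "AATAACACG" → prefix "AAT" already present; 6 new (A, A, C, A, C, G)
  "AATGA" → prefix "AATG" already present; 1 new (A)
  "AATGCGCAC" → prefix "AATGCG" already present; 3 new (C, A, C)
  "AATGTA" → prefix "AATG" already present; 2 new (T, A)
  "AATGCGTGTCA" → prefix "AATGCG" already present; 5 new (T, G, T, C, A)
  "AATGCCCCAT" → prefix "AATGC" already present; 5 new (C, C, C, A, T)
  "AATGC" → prefix "AATGC" already present; 0 new (none)
  "AATGTGTAG" → prefix "AATGT" already present; 4 new (G, T, A, G)
  "AATGGA" → prefix "AATG" already present; 2 new (G, A)
  "AATGCCGCA" → prefix "AATGCC" already present; 3 new (G, C, A)
  "AATGCGCGTAG" → prefix "AATGCGC" already present; 4 new (G, T, A, G)
  "AATGCTA" → prefix "AATGC" already present; 2 new (T, A)
Total nodes = 7 + 7 + 3 + 6 + 1 + 3 + 2 + 5 + 5 + 0 + 4 + 2 + 3 + 4 + 2 = 54

54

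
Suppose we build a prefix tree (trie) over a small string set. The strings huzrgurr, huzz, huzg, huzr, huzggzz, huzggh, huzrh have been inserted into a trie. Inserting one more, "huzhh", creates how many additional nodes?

The longest prefix of "huzhh" already in the trie is "huz" (length 3).
So 5 − 3 = 2 new nodes.

2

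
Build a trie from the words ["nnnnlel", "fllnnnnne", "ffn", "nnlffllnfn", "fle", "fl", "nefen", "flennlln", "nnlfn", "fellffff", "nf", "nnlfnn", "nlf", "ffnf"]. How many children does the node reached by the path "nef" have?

Follow the path "nef" to its node, then look at its outgoing edges.
Distinct next characters after "nef": e.
That node has 1 child edge.

1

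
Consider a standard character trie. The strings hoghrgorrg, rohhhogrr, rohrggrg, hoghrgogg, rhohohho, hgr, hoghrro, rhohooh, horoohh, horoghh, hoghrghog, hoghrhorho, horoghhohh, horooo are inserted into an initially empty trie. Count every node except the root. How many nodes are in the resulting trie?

59

Trace insertions, counting only characters that open a new branch:
  "hoghrgorrg" → 10 new (h, o, g, h, r, g, o, r, r, g)
  "rohhhogrr" → 9 new (r, o, h, h, h, o, g, r, r)
  "rohrggrg" → prefix "roh" already present; 5 new (r, g, g, r, g)
  "hoghrgogg" → prefix "hoghrgo" already present; 2 new (g, g)
  "rhohohho" → prefix "r" already present; 7 new (h, o, h, o, h, h, o)
  "hgr" → prefix "h" already present; 2 new (g, r)
  "hoghrro" → prefix "hoghr" already present; 2 new (r, o)
  "rhohooh" → prefix "rhoho" already present; 2 new (o, h)
  "horoohh" → prefix "ho" already present; 5 new (r, o, o, h, h)
  "horoghh" → prefix "horo" already present; 3 new (g, h, h)
  "hoghrghog" → prefix "hoghrg" already present; 3 new (h, o, g)
  "hoghrhorho" → prefix "hoghr" already present; 5 new (h, o, r, h, o)
  "horoghhohh" → prefix "horoghh" already present; 3 new (o, h, h)
  "horooo" → prefix "horoo" already present; 1 new (o)
Total nodes = 10 + 9 + 5 + 2 + 7 + 2 + 2 + 2 + 5 + 3 + 3 + 5 + 3 + 1 = 59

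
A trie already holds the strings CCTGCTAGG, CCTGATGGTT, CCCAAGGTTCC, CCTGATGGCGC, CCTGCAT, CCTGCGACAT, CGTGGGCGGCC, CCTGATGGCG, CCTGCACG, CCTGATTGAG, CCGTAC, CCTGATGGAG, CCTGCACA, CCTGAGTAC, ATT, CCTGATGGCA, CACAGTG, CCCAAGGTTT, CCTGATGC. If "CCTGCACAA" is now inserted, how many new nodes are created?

1

Walking "CCTGCACAA" from the root, the first 8 characters ("CCTGCACA") follow existing edges; "A" is the first miss.
New nodes needed: |"CCTGCACAA"| − 8 = 9 − 8 = 1.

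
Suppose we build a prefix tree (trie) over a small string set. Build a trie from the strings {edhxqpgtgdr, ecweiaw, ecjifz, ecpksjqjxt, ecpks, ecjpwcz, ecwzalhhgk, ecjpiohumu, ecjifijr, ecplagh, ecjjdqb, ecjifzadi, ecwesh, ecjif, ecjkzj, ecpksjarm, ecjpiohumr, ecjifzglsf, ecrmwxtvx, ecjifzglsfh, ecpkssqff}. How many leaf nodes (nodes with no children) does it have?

Leaves are exactly the stored words that no other stored word extends.
Those words: "ecjifijr", "ecjifzadi", "ecjifzglsfh", "ecjjdqb", "ecjkzj", "ecjpiohumr", "ecjpiohumu", "ecjpwcz", "ecpksjarm", "ecpksjqjxt", "ecpkssqff", "ecplagh", "ecrmwxtvx", "ecweiaw", "ecwesh", "ecwzalhhgk", "edhxqpgtgdr"
Leaf count: 17

17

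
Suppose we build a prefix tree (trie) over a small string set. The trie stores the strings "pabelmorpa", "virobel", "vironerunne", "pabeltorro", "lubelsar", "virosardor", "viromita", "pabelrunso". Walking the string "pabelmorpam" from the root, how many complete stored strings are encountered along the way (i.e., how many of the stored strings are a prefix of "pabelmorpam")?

Traverse "pabelmorpam" character by character; count nodes along the way that are marked as word ends.
Prefixes of the query that are stored words: "pabelmorpa"
Count: 1

1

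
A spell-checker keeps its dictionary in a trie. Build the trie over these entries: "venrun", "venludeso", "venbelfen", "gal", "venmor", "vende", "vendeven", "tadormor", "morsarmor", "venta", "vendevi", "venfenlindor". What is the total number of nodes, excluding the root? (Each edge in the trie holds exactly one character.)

58

Count nodes per top-level branch (shared prefixes stored once):
  'g'-branch (gal): 3 nodes
  'm'-branch (morsarmor): 9 nodes
  't'-branch (tadormor): 8 nodes
  'v'-branch (venbelfen, vende, vendeven, vendevi, venfenlindor, venludeso, venmor, venrun, venta): 38 nodes
Sum: 58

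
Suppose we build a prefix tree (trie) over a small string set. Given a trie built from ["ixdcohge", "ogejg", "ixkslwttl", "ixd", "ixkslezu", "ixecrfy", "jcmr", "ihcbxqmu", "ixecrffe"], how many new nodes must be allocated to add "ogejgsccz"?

Walking "ogejgsccz" from the root, the first 5 characters ("ogejg") follow existing edges; "s" is the first miss.
Each of the 4 remaining characters creates one node.

4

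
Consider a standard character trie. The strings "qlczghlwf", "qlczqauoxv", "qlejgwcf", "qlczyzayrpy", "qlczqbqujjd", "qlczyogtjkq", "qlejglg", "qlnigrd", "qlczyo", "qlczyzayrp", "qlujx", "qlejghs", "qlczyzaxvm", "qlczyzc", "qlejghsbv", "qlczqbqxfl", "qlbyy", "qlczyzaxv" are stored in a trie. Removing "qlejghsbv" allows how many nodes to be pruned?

After clearing the end-marker at "qlejghsbv", prune upward until reaching a node still needed by another word.
The suffix "bv" (2 nodes) is used only by "qlejghsbv"; "qlejghs" is itself a stored word, so pruning stops there.
Nodes removed: 2

2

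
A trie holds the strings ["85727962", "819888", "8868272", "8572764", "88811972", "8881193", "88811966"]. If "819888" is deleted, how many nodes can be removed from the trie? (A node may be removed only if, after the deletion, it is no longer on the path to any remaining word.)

5

Walk "819888" from the leaf back toward the root, removing each node that no remaining word uses.
The suffix "19888" (5 nodes) is used only by "819888"; the node for "8" still has the child "5", so pruning stops there.
Nodes removed: 5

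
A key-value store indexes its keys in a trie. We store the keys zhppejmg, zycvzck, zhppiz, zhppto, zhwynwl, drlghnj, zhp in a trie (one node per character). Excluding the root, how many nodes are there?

30

For each word, the new-node count is its length minus the longest prefix already in the trie:
  "zhppejmg" → 8 new (z, h, p, p, e, j, m, g)
  "zycvzck" → prefix "z" already present; 6 new (y, c, v, z, c, k)
  "zhppiz" → prefix "zhpp" already present; 2 new (i, z)
  "zhppto" → prefix "zhpp" already present; 2 new (t, o)
  "zhwynwl" → prefix "zh" already present; 5 new (w, y, n, w, l)
  "drlghnj" → 7 new (d, r, l, g, h, n, j)
  "zhp" → prefix "zhp" already present; 0 new (none)
Total nodes = 8 + 6 + 2 + 2 + 5 + 7 + 0 = 30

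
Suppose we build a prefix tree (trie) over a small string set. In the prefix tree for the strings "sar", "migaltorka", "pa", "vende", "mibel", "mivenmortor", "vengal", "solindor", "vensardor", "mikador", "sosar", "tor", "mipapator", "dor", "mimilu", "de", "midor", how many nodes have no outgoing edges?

17

Leaves are exactly the stored words that no other stored word extends.
Those words: "de", "dor", "mibel", "midor", "migaltorka", "mikador", "mimilu", "mipapator", "mivenmortor", "pa", "sar", "solindor", "sosar", "tor", "vende", "vengal", "vensardor"
Leaf count: 17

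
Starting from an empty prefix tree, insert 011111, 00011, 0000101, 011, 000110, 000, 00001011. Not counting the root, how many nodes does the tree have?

16

Count nodes per top-level branch (shared prefixes stored once):
  '0'-branch (000, 0000101, 00001011, 00011, 000110, 011, 011111): 16 nodes
Sum: 16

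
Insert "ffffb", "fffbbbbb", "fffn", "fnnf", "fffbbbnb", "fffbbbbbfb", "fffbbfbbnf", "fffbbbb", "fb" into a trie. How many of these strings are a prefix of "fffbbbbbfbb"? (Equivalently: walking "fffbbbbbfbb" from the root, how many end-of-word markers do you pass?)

3

Check each prefix of "fffbbbbbfbb" against the stored set — each match is an end-marker on the path.
Prefixes of the query that are stored words: "fffbbbb", "fffbbbbb", "fffbbbbbfb"
Count: 3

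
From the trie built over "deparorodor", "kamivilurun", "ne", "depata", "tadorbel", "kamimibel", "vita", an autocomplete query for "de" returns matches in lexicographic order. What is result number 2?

depata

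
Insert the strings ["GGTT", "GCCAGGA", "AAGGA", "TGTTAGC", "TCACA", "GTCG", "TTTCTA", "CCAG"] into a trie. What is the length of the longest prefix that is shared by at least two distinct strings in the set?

Equivalently: take the maximum, over all pairs, of their longest common prefix length.
e.g. "GCCAGGA" and "GGTT" share the prefix "G" of length 1; no pair shares a longer one.
Longest shared-prefix length: 1

1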